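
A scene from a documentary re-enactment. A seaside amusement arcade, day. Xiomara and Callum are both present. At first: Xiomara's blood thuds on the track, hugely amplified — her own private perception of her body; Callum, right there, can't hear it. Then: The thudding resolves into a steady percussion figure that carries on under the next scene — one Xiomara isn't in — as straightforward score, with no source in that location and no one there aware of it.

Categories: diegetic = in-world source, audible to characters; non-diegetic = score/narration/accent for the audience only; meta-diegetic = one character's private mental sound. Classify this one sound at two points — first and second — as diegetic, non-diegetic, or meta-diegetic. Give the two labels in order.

meta-diegetic, non-diegetic

First: it's Xiomara's subjective body sound, inaudible to Callum → meta-diegetic.
Second: detached from Xiomara and playing as sourceless score over a scene she isn't in — for the audience only → non-diegetic.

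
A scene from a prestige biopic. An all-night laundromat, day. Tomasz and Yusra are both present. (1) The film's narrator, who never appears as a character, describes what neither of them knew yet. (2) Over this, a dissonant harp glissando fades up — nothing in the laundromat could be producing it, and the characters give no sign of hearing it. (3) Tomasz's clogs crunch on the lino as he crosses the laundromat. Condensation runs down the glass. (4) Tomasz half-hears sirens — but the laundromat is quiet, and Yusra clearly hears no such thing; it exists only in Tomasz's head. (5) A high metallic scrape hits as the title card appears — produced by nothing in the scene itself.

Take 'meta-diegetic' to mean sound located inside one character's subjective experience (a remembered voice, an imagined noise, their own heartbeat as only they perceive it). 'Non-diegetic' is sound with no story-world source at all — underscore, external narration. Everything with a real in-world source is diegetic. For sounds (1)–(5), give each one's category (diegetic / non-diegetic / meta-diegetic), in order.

(1) commentary laid over the scene from outside the fiction → non-diegetic.
(2) is non-diegetic: nothing in the laundromat produces it and the characters don't hear it — pure soundtrack.
(3) is diegetic: Tomasz's footsteps are produced in the story world.
Sound (4): the sound is imagined by Tomasz; nothing in the story world is producing it and Yusra can't hear it, so meta-diegetic.
Sound (5): nothing in the scene produces it; it's an accent added for the audience, so non-diegetic.

non-diegetic, non-diegetic, diegetic, meta-diegetic, non-diegetic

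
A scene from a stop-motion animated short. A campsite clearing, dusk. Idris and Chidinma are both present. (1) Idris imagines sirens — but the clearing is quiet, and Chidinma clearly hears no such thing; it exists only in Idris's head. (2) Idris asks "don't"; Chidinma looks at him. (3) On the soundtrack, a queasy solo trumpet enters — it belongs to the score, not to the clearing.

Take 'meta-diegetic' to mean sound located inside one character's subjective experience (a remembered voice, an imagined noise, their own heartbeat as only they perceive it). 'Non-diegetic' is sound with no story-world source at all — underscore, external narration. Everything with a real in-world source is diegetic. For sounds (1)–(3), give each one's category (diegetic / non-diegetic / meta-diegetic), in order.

meta-diegetic, diegetic, non-diegetic

Sound (1): subjective to Idris: the clearing is silent and Chidinma hears nothing, so meta-diegetic.
Sound (2): spoken by a character present in the story world, so diegetic.
(3) is non-diegetic: it has no source in the story world and no character can hear it — it's underscore.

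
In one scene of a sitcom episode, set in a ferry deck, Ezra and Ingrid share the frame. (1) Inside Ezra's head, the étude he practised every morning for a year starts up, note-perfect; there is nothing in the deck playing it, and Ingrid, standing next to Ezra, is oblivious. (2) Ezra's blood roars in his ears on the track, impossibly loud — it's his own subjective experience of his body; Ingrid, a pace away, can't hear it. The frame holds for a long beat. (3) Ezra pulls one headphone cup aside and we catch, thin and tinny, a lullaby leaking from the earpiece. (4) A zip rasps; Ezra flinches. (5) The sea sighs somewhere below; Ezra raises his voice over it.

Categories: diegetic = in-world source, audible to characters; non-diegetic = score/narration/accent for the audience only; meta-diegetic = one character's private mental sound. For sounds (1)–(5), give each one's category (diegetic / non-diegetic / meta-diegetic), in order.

Sound (1): it lives in Ezra's subjectivity, not in the deck, so meta-diegetic.
(2) is meta-diegetic: point-of-audition from inside Ezra's body; not a sound in the room.
Sound (3): the headphones are an on-screen source, so diegetic.
Sound (4): a zip is a real object/event in the scene's world, so diegetic.
(5) ambient/room sound belonging to the story's physical space → diegetic.

meta-diegetic, meta-diegetic, diegetic, diegetic, diegetic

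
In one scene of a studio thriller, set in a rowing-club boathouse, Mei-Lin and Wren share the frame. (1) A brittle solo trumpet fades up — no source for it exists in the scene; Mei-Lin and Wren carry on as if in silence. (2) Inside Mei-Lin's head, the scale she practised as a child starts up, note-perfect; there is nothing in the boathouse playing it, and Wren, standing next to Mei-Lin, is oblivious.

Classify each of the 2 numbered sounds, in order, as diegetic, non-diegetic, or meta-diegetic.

(1) is non-diegetic: nothing in the boathouse produces it and the characters don't hear it — pure soundtrack.
(2) is meta-diegetic: it lives in Mei-Lin's subjectivity, not in the boathouse.

non-diegetic, meta-diegetic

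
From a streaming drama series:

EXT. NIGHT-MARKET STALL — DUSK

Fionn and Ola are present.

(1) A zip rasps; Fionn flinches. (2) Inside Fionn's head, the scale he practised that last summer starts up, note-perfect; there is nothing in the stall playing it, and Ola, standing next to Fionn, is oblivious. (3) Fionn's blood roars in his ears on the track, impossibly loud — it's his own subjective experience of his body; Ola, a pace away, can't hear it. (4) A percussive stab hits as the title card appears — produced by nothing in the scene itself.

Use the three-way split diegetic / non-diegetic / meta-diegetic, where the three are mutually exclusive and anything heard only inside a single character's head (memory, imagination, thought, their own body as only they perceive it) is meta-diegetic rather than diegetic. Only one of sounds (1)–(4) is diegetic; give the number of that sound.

1

(1) the sound comes from a zip physically present in the location → diegetic.
(2) is meta-diegetic: the music is a memory playing inside Fionn's mind alone; no real-world source, Ola can't hear it.
(3) is meta-diegetic: a subjective body sound — Fionn's private perception, inaudible to Ola.
(4) is non-diegetic: an editorial stinger — it belongs to the cut, not the story world.
Only (1) is diegetic.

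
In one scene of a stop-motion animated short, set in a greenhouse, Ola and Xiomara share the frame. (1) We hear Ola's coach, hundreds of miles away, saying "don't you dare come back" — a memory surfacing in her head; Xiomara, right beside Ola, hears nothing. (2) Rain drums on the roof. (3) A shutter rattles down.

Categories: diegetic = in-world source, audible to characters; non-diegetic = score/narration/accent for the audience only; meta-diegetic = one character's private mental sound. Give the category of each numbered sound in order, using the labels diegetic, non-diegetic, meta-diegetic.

meta-diegetic, diegetic, diegetic

(1) it's Ola's recollection rendered as sound; the other character can't hear it → meta-diegetic.
Sound (2): rain is part of the location's real environment, so diegetic.
Sound (3): a shutter is a real object/event in the scene's world, so diegetic.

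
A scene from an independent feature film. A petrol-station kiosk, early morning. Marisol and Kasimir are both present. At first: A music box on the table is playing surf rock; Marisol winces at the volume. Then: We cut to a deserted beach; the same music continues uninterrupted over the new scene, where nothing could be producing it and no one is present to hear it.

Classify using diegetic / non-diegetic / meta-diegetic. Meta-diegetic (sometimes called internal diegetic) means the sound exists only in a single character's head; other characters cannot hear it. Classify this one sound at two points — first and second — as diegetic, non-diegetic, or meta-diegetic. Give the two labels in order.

diegetic, non-diegetic

First: a music box is a real in-scene source and Marisol reacts to it → diegetic.
Second: there is no longer any in-world source and no one can hear it — it has become underscore → non-diegetic.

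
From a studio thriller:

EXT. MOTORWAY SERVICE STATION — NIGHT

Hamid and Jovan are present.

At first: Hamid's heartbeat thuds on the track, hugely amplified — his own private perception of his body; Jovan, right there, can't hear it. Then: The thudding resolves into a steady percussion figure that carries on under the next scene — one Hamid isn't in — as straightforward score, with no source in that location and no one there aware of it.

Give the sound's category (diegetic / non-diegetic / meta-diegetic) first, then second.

First: it's Hamid's subjective body sound, inaudible to Jovan → meta-diegetic.
Second: detached from Hamid and playing as sourceless score over a scene he isn't in — for the audience only → non-diegetic.

meta-diegetic, non-diegetic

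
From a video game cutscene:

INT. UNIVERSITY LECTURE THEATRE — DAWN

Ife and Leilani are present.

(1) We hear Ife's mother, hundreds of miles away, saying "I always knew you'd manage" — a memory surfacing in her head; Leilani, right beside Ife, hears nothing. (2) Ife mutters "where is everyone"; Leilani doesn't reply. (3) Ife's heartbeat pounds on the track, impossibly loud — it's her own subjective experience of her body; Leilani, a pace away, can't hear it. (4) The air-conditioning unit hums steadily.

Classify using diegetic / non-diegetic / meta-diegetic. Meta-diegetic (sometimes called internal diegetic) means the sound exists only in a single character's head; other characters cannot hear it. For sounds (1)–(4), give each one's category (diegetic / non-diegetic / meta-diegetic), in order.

(1) is meta-diegetic: it's Ife's recollection rendered as sound; the other character can't hear it.
(2) spoken by a character present in the story world → diegetic.
(3) is meta-diegetic: point-of-audition from inside Ife's body; not a sound in the room.
(4) it's the actual ambient sound of the location → diegetic.

meta-diegetic, diegetic, meta-diegetic, diegetic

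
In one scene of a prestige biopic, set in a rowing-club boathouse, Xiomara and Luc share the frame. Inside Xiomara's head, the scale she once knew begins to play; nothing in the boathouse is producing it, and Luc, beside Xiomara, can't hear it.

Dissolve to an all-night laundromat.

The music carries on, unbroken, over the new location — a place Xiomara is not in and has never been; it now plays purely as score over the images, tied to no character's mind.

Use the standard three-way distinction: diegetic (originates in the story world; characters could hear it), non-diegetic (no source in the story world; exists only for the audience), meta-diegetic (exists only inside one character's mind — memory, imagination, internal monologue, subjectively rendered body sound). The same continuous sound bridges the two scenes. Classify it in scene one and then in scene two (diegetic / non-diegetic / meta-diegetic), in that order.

Scene one: the music exists only inside Xiomara's mind; Luc can't hear it → meta-diegetic.
Scene two: it's detached from Xiomara entirely and plays over unrelated images with no in-world source — conventional underscore → non-diegetic.

meta-diegetic, non-diegetic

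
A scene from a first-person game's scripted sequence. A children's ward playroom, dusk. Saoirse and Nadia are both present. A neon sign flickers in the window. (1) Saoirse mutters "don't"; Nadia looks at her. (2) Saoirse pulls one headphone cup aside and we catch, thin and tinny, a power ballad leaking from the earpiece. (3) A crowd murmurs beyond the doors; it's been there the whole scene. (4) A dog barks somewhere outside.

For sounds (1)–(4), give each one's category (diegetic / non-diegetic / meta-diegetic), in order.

(1) spoken by a character present in the story world → diegetic.
(2) the earpiece is a real device on Saoirse's head — source music → diegetic.
Sound (3): ambient/room sound belonging to the story's physical space, so diegetic.
(4) is diegetic: an in-world source (a dog); characters could hear it.

diegetic, diegetic, diegetic, diegetic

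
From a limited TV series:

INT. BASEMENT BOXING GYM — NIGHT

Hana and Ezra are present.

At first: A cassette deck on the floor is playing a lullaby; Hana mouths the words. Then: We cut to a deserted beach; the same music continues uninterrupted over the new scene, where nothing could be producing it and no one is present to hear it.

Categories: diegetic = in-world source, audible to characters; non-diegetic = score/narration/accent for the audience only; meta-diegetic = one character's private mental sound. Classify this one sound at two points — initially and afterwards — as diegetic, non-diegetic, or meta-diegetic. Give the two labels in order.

diegetic, non-diegetic

Initially: a cassette deck is a real in-scene source and Hana reacts to it → diegetic.
Afterwards: there is no longer any in-world source and no one can hear it — it has become underscore → non-diegetic.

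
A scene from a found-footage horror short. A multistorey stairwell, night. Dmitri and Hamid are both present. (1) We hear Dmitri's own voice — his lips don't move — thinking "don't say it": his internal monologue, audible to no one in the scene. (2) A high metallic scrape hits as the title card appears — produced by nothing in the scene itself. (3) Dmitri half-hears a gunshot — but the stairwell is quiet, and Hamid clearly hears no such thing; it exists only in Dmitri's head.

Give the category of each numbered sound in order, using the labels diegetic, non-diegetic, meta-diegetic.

meta-diegetic, non-diegetic, meta-diegetic

(1) is meta-diegetic: it's Dmitri's unspoken thought, heard only by the audience via his subjectivity.
(2) is non-diegetic: it's a sound-design accent with no in-world source; no one in the scene can hear it.
Sound (3): subjective to Dmitri: the stairwell is silent and Hamid hears nothing, so meta-diegetic.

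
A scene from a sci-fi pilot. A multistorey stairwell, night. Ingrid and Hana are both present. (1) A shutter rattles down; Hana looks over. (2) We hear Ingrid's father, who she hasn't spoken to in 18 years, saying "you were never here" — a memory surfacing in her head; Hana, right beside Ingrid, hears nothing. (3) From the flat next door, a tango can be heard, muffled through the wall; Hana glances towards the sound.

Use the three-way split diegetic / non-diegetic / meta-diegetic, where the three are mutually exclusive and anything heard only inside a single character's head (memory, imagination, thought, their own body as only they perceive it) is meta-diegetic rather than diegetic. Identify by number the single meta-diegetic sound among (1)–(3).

2

(1) is diegetic: a shutter is a real object/event in the scene's world.
Sound (2): a remembered line, private to Ingrid — not present in the room, not audible to Hana, so meta-diegetic.
(3) the music has an off-screen but real-world source and a character hears it → diegetic.
Only (2) is meta-diegetic.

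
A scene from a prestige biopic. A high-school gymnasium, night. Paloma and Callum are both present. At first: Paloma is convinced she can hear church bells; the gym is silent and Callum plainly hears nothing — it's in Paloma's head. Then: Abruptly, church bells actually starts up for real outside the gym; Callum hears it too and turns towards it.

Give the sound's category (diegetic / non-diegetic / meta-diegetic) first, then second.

meta-diegetic, diegetic

First: only Paloma 'hears' it — imagined, in her mind → meta-diegetic.
Second: now there's a real external source and Callum hears it too — in the story world → diegetic.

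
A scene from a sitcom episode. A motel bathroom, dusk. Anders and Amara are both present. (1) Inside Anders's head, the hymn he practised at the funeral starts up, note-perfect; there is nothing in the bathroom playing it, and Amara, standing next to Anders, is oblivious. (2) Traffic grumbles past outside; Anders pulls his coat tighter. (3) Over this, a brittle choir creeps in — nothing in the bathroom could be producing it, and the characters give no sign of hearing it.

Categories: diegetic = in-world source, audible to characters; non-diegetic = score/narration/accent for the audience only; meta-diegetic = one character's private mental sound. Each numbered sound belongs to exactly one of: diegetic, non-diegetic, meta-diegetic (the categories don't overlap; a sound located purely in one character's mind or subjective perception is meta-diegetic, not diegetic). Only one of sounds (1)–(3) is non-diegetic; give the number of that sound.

3

(1) it lives in Anders's subjectivity, not in the bathroom → meta-diegetic.
(2) ambient/room sound belonging to the story's physical space → diegetic.
Sound (3): nothing in the bathroom produces it and the characters don't hear it — pure soundtrack, so non-diegetic.
Only (3) is non-diegetic.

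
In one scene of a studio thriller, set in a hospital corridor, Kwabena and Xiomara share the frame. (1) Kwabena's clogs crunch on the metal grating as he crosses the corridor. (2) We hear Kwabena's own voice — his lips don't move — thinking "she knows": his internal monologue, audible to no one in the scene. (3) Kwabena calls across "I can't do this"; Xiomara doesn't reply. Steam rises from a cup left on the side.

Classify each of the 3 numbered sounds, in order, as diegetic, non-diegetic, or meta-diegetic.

diegetic, meta-diegetic, diegetic

Sound (1): it's the physical sound of Kwabena moving in the space, so diegetic.
(2) is meta-diegetic: Kwabena's thought-voice: a private mental sound no other character can hear.
(3) is diegetic: Kwabena is a character speaking aloud in the scene.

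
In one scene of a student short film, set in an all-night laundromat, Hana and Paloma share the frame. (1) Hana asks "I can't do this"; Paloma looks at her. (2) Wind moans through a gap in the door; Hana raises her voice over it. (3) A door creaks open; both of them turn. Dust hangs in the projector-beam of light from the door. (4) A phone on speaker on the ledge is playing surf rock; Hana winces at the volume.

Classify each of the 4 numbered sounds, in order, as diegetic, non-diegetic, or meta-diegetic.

diegetic, diegetic, diegetic, diegetic

Sound (1): on-screen dialogue — Hana speaks and Paloma is there to hear, so diegetic.
(2) ambient/room sound belonging to the story's physical space → diegetic.
Sound (3): the sound comes from a door physically present in the location, so diegetic.
(4) is diegetic: a phone on speaker is a physical source in the scene and Hana reacts to it.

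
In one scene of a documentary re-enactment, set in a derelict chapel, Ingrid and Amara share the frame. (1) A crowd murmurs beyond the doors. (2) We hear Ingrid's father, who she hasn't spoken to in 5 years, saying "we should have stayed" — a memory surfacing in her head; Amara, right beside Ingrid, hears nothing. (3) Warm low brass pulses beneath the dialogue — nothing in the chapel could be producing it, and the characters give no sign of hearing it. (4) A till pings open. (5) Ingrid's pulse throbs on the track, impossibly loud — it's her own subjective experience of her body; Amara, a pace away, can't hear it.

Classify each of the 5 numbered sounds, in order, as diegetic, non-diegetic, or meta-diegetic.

(1) it's the actual ambient sound of the location → diegetic.
Sound (2): a remembered line, private to Ingrid — not present in the room, not audible to Amara, so meta-diegetic.
(3) it has no source in the story world and no character can hear it — it's underscore → non-diegetic.
(4) the sound comes from a till physically present in the location → diegetic.
Sound (5): point-of-audition from inside Ingrid's body; not a sound in the room, so meta-diegetic.

diegetic, meta-diegetic, non-diegetic, diegetic, meta-diegetic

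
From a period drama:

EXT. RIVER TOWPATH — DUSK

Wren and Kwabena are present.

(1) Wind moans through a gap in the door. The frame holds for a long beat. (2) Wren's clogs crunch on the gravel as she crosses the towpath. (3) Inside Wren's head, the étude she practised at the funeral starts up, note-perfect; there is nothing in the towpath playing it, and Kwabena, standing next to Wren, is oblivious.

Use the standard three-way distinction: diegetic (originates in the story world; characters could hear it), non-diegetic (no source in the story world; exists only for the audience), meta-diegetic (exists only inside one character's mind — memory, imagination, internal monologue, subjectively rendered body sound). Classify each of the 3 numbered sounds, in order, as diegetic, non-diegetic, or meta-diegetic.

diegetic, diegetic, meta-diegetic

(1) wind is part of the location's real environment → diegetic.
(2) is diegetic: a character's body making contact with the set — an in-world sound.
Sound (3): remembered music, private to Wren — Kwabena is oblivious because it isn't in the room, so meta-diegetic.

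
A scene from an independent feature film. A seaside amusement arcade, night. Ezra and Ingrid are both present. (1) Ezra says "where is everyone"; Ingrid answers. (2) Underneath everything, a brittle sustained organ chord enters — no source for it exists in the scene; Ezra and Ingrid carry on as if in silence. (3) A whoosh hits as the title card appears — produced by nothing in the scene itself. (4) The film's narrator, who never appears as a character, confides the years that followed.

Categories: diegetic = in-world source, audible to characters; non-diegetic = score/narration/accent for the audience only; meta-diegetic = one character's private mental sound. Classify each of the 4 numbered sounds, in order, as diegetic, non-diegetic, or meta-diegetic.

diegetic, non-diegetic, non-diegetic, non-diegetic

Sound (1): Ezra is a character speaking aloud in the scene, so diegetic.
Sound (2): score with no on-screen or off-screen source; it exists for the audience alone, so non-diegetic.
Sound (3): nothing in the scene produces it; it's an accent added for the audience, so non-diegetic.
(4) external voice-over — not a character, not heard by anyone in the scene → non-diegetic.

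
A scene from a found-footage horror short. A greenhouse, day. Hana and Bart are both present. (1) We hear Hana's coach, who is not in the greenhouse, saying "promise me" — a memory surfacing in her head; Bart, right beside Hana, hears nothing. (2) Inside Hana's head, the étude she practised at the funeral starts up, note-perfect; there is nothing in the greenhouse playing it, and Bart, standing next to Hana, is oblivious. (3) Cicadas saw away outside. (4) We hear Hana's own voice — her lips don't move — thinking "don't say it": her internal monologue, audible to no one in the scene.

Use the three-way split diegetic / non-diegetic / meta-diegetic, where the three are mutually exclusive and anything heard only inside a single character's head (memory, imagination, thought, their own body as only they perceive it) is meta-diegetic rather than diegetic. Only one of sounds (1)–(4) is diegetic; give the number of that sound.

Sound (1): it's Hana's recollection rendered as sound; the other character can't hear it, so meta-diegetic.
(2) it lives in Hana's subjectivity, not in the greenhouse → meta-diegetic.
Sound (3): cicadas is part of the location's real environment, so diegetic.
(4) is meta-diegetic: it's Hana's unspoken thought, heard only by the audience via her subjectivity.
Only (3) is diegetic.

3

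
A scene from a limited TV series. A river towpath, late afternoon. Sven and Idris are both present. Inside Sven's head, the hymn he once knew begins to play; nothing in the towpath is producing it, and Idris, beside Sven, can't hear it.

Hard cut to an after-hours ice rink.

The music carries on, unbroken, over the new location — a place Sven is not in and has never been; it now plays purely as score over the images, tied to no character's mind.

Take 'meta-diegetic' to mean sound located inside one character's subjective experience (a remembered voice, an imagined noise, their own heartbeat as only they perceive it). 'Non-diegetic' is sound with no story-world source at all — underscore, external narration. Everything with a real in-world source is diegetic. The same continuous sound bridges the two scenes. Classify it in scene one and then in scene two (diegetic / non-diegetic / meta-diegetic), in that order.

meta-diegetic, non-diegetic

Scene one: the music exists only inside Sven's mind; Idris can't hear it → meta-diegetic.
Scene two: it's detached from Sven entirely and plays over unrelated images with no in-world source — conventional underscore → non-diegetic.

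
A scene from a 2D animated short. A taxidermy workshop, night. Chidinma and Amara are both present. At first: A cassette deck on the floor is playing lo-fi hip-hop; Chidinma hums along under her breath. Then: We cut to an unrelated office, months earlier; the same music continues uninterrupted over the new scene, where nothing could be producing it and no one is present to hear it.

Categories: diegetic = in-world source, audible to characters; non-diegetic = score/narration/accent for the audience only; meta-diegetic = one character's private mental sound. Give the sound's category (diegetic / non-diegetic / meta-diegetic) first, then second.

First: a cassette deck is a real in-scene source and Chidinma reacts to it → diegetic.
Second: there is no longer any in-world source and no one can hear it — it has become underscore → non-diegetic.

diegetic, non-diegetic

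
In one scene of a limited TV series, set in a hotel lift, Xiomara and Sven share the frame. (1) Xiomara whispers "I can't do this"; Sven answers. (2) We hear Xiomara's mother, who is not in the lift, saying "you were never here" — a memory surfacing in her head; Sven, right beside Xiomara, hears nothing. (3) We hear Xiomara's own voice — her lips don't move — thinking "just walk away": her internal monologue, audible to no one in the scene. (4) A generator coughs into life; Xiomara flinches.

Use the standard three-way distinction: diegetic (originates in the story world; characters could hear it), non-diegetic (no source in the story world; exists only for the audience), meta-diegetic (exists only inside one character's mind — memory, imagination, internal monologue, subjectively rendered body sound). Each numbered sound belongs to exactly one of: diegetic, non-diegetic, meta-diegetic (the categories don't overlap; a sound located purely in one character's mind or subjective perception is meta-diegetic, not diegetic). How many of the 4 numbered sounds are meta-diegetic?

(1) is diegetic: on-screen dialogue — Xiomara speaks and Sven is there to hear.
Sound (2): the voice is a memory playing only inside Xiomara's mind; Sven can't hear it, so meta-diegetic.
Sound (3): it's Xiomara's unspoken thought, heard only by the audience via her subjectivity, so meta-diegetic.
Sound (4): an in-world source (a generator); characters could hear it, so diegetic.
So 2 of the 4 are meta-diegetic: (2), (3).

2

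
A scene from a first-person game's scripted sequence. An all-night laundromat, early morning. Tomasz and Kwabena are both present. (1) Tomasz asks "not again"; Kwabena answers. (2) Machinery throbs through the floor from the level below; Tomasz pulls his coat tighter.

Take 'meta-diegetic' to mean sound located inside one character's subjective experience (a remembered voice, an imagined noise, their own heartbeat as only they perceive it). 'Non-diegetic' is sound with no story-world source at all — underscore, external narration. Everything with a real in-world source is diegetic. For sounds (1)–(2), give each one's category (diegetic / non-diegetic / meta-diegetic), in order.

diegetic, diegetic

Sound (1): Tomasz is a character speaking aloud in the scene, so diegetic.
Sound (2): it's the actual ambient sound of the location, so diegetic.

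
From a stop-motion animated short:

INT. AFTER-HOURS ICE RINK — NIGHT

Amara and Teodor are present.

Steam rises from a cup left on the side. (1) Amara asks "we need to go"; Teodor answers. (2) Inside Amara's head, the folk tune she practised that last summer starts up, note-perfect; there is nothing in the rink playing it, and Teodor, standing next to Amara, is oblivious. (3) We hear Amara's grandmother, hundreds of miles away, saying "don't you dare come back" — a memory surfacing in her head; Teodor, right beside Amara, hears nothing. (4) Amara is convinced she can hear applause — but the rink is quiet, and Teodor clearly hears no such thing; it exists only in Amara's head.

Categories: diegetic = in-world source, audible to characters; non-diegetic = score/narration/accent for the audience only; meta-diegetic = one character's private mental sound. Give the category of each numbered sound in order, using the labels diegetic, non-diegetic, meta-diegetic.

diegetic, meta-diegetic, meta-diegetic, meta-diegetic

(1) Amara is a character speaking aloud in the scene → diegetic.
(2) is meta-diegetic: the music is a memory playing inside Amara's mind alone; no real-world source, Teodor can't hear it.
(3) it's Amara's recollection rendered as sound; the other character can't hear it → meta-diegetic.
(4) is meta-diegetic: subjective to Amara: the rink is silent and Teodor hears nothing.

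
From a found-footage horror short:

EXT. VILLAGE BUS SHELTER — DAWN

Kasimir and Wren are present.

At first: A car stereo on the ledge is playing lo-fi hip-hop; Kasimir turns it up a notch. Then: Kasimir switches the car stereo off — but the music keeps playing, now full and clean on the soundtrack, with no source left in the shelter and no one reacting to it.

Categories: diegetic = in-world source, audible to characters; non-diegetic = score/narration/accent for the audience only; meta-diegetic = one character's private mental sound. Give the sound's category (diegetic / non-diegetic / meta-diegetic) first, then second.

diegetic, non-diegetic

First: a car stereo is a real in-scene source and Kasimir reacts to it → diegetic.
Second: there is no longer any in-world source and no one can hear it — it has become underscore → non-diegetic.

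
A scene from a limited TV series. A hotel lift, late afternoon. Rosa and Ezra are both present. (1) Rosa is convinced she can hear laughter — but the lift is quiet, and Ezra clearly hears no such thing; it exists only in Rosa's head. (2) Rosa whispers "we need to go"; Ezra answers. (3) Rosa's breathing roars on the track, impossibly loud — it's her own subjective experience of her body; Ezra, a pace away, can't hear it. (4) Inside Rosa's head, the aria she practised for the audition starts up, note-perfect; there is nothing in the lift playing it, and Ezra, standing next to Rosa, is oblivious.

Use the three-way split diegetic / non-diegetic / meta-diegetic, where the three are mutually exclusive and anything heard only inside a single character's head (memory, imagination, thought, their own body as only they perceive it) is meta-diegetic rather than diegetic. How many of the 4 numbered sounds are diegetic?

1

(1) Rosa alone 'hears' it — an imagined sound, not present in the space → meta-diegetic.
(2) spoken by a character present in the story world → diegetic.
(3) is meta-diegetic: point-of-audition from inside Rosa's body; not a sound in the room.
Sound (4): it lives in Rosa's subjectivity, not in the lift, so meta-diegetic.
So 1 of the 4 is diegetic: (2).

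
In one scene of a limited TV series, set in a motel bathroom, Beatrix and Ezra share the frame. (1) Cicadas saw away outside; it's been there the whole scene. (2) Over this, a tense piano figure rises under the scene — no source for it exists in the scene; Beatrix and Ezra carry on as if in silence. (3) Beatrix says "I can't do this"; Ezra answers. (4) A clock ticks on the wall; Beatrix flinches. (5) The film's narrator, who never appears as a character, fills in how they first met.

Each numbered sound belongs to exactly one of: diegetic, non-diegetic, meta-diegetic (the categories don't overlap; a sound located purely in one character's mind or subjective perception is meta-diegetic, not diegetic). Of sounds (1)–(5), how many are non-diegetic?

2

(1) it's the actual ambient sound of the location → diegetic.
(2) is non-diegetic: it has no source in the story world and no character can hear it — it's underscore.
(3) is diegetic: Beatrix is a character speaking aloud in the scene.
Sound (4): an in-world source (a clock); characters could hear it, so diegetic.
Sound (5): commentary laid over the scene from outside the fiction, so non-diegetic.
Non-diegetic: (2), (5) — that's 2.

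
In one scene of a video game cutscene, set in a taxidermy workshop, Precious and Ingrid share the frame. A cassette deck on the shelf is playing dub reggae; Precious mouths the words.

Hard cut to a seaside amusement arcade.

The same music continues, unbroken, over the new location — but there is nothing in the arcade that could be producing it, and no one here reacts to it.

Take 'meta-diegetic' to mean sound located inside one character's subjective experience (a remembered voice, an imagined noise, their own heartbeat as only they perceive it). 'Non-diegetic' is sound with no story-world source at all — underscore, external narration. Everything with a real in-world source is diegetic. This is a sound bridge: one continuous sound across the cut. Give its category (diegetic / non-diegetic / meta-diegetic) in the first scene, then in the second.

Scene one: a cassette deck is an on-screen source and Precious reacts to it → diegetic.
Scene two: there is no source in the arcade and no one hears it — it's now underscore → non-diegetic.

diegetic, non-diegetic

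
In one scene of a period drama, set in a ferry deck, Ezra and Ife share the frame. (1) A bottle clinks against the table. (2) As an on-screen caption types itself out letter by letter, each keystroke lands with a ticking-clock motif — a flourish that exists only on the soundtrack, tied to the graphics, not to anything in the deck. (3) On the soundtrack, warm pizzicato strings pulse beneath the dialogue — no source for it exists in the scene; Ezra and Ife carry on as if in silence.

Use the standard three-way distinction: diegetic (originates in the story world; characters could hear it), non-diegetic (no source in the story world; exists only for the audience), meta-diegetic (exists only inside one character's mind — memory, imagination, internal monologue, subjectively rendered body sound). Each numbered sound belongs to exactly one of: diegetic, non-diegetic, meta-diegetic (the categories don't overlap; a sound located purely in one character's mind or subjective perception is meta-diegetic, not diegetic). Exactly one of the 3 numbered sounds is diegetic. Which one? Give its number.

Sound (1): a bottle is a real object/event in the scene's world, so diegetic.
(2) the caption isn't part of the story world, so neither is the sound tied to it → non-diegetic.
Sound (3): it has no source in the story world and no character can hear it — it's underscore, so non-diegetic.
Only (1) is diegetic.

1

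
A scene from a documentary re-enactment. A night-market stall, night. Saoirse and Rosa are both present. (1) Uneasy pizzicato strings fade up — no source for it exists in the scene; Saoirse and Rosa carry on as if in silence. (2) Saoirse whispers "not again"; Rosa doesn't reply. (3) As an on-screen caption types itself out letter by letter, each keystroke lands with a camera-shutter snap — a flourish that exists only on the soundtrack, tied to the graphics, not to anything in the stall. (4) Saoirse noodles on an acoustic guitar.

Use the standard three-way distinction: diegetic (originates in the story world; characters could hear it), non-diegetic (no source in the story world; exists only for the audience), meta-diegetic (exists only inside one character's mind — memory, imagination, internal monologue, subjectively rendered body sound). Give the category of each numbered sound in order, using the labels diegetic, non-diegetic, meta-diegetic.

non-diegetic, diegetic, non-diegetic, diegetic

(1) is non-diegetic: score with no on-screen or off-screen source; it exists for the audience alone.
(2) Saoirse is a character speaking aloud in the scene → diegetic.
Sound (3): sound married to a title/caption — outside the diegesis by definition, so non-diegetic.
Sound (4): a character is playing an acoustic guitar on screen, so diegetic.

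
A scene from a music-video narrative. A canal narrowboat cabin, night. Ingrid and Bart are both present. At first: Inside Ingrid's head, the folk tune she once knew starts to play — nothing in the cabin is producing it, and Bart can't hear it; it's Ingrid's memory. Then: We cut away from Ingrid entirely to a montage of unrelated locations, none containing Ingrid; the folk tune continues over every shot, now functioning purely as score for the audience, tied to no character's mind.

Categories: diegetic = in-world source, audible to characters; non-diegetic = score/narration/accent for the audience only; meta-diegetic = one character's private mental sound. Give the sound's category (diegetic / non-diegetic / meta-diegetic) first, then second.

meta-diegetic, non-diegetic

First: the music lives inside Ingrid's mind alone; Bart can't hear it → meta-diegetic.
Second: once it plays over shots Ingrid isn't in, detached from any character's subjectivity, it's conventional underscore → non-diegetic.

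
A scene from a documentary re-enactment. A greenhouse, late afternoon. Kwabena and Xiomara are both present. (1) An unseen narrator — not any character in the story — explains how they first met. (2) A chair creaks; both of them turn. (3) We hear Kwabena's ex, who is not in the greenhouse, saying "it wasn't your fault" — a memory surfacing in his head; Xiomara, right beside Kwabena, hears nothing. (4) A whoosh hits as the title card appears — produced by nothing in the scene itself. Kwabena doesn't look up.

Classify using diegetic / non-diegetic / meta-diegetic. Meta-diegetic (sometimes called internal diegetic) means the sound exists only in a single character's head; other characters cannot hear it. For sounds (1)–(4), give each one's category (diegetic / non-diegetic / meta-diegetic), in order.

non-diegetic, diegetic, meta-diegetic, non-diegetic

(1) the narrator exists outside the story world, addressing only the audience → non-diegetic.
Sound (2): an in-world source (a chair); characters could hear it, so diegetic.
(3) a remembered line, private to Kwabena — not present in the room, not audible to Xiomara → meta-diegetic.
(4) is non-diegetic: an editorial stinger — it belongs to the cut, not the story world.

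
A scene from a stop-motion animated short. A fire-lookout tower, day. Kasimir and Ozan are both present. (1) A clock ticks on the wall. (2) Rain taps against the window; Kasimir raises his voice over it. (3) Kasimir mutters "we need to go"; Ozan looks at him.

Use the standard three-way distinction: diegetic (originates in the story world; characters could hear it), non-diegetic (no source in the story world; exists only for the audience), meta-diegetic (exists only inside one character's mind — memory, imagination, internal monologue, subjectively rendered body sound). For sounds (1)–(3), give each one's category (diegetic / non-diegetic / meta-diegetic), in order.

diegetic, diegetic, diegetic

(1) an in-world source (a clock); characters could hear it → diegetic.
(2) ambient/room sound belonging to the story's physical space → diegetic.
Sound (3): spoken by a character present in the story world, so diegetic.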